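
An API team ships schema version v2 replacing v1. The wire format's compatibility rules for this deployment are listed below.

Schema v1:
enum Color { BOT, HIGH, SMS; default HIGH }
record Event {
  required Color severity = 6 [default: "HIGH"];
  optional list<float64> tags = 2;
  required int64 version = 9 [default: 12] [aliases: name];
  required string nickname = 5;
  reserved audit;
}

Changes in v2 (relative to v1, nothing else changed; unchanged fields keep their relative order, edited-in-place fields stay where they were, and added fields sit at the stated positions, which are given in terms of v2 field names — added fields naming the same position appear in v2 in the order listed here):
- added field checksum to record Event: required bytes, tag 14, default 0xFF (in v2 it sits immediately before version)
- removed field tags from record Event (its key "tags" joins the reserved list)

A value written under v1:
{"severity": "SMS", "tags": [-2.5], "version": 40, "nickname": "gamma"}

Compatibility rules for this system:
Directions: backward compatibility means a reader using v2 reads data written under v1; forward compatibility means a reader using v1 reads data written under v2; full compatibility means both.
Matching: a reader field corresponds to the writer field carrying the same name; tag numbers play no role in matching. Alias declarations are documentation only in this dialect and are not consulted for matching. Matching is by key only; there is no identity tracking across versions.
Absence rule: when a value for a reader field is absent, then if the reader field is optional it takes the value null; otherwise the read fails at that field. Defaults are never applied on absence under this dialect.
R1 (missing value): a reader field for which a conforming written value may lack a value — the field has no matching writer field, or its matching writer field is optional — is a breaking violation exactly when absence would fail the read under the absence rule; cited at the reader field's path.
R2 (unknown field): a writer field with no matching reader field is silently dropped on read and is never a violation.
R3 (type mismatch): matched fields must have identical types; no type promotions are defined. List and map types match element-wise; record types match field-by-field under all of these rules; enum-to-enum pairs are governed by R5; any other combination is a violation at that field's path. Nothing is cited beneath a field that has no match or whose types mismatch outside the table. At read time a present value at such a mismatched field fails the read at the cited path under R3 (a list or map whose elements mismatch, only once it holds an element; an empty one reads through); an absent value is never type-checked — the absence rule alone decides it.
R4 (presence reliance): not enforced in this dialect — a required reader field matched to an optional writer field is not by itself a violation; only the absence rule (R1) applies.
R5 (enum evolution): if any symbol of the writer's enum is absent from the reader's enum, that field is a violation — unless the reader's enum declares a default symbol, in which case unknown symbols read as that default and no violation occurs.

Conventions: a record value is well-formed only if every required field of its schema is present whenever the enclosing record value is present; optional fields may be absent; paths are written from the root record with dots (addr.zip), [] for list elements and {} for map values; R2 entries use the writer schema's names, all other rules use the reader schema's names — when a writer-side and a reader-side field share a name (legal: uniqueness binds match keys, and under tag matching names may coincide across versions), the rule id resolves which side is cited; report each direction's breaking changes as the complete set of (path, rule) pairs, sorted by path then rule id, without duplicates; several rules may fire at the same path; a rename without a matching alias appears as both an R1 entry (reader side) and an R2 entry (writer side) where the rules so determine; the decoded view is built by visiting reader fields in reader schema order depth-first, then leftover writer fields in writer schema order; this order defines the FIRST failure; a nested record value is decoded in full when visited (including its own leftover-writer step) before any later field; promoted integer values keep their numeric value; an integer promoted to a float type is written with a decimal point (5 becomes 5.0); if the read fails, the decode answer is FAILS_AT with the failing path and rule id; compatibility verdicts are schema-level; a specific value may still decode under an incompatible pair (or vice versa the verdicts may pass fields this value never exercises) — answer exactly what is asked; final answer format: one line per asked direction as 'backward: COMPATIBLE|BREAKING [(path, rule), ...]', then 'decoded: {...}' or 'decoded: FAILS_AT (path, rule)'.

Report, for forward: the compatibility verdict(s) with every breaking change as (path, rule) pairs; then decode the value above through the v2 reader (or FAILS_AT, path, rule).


forward: COMPATIBLE []; decoded: FAILS_AT (checksum, R1)

each type pair in Event: writer, then reader
forward pass over Event, reader schema v1, writer schema v2:
  Color -> Color, writer required: severity aligns to severity
  tags: no writer-side match
  int64 -> int64, writer required: version aligns to version
  string -> string, writer required: nickname aligns to nickname
  leftover writer field: checksum
  => forward: COMPATIBLE
decode walk for Event under reader schema v2:
  severity := "SMS"
  read fails at checksum under R1 (no fill)
  => FAILS_AT (checksum, R1)
the other Event changes do not affect what is asked:
  removed field tags from record Event (its key "tags" joins the reserved list) -> triggers nothing under Event's printed rules — same verdict


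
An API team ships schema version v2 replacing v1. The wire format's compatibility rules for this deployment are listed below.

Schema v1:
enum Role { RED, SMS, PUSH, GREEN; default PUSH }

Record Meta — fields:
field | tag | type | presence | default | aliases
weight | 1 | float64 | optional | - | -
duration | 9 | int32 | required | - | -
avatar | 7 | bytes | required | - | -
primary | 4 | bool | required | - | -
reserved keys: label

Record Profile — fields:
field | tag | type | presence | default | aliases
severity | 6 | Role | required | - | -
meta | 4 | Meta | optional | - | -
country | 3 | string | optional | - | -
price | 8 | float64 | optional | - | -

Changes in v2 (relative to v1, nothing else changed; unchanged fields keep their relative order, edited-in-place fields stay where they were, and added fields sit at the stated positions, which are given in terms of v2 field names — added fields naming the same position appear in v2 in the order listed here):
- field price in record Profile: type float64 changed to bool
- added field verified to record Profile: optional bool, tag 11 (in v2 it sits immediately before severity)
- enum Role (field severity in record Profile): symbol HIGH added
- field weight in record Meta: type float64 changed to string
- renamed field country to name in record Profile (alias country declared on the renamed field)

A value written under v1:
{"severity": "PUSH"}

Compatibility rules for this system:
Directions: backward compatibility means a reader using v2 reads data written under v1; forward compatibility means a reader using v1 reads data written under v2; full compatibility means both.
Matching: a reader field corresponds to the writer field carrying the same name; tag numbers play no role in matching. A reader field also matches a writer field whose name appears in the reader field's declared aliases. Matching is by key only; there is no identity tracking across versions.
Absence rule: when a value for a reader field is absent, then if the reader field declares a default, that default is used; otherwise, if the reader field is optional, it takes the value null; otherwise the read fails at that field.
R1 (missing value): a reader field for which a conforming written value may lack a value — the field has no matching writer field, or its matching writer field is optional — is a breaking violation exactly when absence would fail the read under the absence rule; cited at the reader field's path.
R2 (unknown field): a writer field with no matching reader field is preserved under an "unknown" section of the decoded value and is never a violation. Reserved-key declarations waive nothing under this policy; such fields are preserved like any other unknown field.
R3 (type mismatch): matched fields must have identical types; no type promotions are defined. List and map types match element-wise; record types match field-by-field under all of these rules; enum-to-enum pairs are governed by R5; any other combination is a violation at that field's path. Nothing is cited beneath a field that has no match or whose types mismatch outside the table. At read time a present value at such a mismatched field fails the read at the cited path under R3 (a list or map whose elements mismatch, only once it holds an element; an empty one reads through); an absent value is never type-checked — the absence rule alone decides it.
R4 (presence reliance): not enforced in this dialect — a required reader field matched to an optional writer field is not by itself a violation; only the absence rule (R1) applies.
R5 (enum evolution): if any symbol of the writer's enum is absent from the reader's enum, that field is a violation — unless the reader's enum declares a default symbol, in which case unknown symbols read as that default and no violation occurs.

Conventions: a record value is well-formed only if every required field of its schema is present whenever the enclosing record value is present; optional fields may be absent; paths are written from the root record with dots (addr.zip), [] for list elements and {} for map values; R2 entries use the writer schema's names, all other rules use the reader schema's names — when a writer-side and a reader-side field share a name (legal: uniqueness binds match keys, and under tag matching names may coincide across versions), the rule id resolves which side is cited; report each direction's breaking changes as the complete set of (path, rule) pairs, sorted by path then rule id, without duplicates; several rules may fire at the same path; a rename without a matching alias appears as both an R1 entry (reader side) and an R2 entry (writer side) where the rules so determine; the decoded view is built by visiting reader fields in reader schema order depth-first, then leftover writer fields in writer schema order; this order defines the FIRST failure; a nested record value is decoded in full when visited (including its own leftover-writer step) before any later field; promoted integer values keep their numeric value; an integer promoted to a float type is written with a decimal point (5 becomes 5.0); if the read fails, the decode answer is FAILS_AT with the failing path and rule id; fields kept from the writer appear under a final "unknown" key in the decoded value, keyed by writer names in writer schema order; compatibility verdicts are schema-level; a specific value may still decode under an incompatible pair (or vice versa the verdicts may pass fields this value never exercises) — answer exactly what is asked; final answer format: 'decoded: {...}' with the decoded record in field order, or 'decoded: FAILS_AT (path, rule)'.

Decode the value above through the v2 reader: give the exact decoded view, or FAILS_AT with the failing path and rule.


arrows below run writer -> reader for Profile
decoding the Profile value with the v2 reader:
  verified := null (absent, optional -> null)
  severity := "PUSH"
  meta := null (absent, optional -> null)
  name := null (absent, optional -> null)
  price := null (absent, optional -> null)
  => decoded: {"verified": null, "severity": "PUSH", "meta": null, "name": null, "price": null}
the other Profile changes do not affect what is asked:
  field price in record Profile: type float64 changed to bool -> changes Profile's schema-level verdicts only — the decode of this value is the same
  enum Role (field severity in record Profile): symbol HIGH added -> no rule fires on it and the decoded Profile view is identical with or without it
  field weight in record Meta: type float64 changed to string -> changes Profile's schema-level verdicts only — the decode of this value is the same

decoded: {"verified": null, "severity": "PUSH", "meta": null, "name": null, "price": null}


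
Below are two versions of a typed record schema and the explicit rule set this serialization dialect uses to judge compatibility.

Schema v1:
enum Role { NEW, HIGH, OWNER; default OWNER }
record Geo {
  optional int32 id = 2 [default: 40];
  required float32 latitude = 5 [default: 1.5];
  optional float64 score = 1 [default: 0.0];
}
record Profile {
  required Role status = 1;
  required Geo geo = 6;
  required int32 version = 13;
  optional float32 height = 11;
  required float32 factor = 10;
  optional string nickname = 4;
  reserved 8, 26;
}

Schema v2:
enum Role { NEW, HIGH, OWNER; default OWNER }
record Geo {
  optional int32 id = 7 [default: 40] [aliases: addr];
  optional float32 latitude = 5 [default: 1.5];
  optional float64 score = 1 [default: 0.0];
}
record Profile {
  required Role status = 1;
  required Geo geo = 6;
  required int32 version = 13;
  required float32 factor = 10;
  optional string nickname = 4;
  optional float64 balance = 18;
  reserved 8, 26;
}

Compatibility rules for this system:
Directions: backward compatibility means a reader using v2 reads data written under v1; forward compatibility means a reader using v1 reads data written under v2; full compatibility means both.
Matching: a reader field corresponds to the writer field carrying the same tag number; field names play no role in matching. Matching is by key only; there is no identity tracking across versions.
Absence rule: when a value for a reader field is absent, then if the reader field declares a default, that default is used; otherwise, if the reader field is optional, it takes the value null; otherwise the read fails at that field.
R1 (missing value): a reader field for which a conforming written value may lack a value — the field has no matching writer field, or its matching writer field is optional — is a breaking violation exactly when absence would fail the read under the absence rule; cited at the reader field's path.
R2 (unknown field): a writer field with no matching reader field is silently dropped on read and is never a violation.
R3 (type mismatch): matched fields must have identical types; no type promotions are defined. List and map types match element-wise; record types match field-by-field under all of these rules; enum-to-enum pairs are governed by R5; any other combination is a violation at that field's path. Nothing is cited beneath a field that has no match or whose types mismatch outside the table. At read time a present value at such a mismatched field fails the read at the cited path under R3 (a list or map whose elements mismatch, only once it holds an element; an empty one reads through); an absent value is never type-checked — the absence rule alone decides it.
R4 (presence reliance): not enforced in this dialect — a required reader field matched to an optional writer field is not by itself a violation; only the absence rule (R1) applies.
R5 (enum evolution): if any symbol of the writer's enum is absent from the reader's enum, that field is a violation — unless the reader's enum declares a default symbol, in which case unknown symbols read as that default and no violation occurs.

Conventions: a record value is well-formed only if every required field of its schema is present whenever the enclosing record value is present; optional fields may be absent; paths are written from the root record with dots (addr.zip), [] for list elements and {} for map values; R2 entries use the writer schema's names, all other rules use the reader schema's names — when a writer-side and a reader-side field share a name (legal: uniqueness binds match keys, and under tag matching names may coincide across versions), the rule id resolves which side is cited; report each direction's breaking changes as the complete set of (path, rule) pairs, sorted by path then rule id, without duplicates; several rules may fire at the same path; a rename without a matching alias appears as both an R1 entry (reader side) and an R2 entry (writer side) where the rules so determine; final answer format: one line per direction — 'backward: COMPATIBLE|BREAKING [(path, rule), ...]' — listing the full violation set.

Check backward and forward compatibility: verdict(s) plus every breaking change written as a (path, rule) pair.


backward: COMPATIBLE []; forward: COMPATIBLE []

each type pair in Profile: writer, then reader
backward on Profile — v2 reading data written by v1:
  status: paired with writer status (Role -> Role; writer required)
  geo: paired with writer geo (Geo -> Geo; writer required)
  version: paired with writer version (int32 -> int32; writer required)
  factor: paired with writer factor (float32 -> float32; writer required)
  nickname: paired with writer nickname (string -> string; writer optional)
  balance: no writer-side match
  writer height: unknown to reader
  geo.id: no writer-side match
  geo.latitude: paired with writer geo.latitude (float32 -> float32; writer required)
  geo.score: paired with writer geo.score (float64 -> float64; writer optional)
  writer geo.id: unknown to reader
  => backward: COMPATIBLE
forward on Profile — v1 reading data written by v2:
  status: paired with writer status (Role -> Role; writer required)
  geo: paired with writer geo (Geo -> Geo; writer required)
  version: paired with writer version (int32 -> int32; writer required)
  height: no writer-side match
  factor: paired with writer factor (float32 -> float32; writer required)
  nickname: paired with writer nickname (string -> string; writer optional)
  writer balance: unknown to reader
  geo.id: no writer-side match
  geo.latitude: paired with writer geo.latitude (float32 -> float32; writer optional)
  geo.score: paired with writer geo.score (float64 -> float64; writer optional)
  writer geo.id: unknown to reader
  => forward: COMPATIBLE


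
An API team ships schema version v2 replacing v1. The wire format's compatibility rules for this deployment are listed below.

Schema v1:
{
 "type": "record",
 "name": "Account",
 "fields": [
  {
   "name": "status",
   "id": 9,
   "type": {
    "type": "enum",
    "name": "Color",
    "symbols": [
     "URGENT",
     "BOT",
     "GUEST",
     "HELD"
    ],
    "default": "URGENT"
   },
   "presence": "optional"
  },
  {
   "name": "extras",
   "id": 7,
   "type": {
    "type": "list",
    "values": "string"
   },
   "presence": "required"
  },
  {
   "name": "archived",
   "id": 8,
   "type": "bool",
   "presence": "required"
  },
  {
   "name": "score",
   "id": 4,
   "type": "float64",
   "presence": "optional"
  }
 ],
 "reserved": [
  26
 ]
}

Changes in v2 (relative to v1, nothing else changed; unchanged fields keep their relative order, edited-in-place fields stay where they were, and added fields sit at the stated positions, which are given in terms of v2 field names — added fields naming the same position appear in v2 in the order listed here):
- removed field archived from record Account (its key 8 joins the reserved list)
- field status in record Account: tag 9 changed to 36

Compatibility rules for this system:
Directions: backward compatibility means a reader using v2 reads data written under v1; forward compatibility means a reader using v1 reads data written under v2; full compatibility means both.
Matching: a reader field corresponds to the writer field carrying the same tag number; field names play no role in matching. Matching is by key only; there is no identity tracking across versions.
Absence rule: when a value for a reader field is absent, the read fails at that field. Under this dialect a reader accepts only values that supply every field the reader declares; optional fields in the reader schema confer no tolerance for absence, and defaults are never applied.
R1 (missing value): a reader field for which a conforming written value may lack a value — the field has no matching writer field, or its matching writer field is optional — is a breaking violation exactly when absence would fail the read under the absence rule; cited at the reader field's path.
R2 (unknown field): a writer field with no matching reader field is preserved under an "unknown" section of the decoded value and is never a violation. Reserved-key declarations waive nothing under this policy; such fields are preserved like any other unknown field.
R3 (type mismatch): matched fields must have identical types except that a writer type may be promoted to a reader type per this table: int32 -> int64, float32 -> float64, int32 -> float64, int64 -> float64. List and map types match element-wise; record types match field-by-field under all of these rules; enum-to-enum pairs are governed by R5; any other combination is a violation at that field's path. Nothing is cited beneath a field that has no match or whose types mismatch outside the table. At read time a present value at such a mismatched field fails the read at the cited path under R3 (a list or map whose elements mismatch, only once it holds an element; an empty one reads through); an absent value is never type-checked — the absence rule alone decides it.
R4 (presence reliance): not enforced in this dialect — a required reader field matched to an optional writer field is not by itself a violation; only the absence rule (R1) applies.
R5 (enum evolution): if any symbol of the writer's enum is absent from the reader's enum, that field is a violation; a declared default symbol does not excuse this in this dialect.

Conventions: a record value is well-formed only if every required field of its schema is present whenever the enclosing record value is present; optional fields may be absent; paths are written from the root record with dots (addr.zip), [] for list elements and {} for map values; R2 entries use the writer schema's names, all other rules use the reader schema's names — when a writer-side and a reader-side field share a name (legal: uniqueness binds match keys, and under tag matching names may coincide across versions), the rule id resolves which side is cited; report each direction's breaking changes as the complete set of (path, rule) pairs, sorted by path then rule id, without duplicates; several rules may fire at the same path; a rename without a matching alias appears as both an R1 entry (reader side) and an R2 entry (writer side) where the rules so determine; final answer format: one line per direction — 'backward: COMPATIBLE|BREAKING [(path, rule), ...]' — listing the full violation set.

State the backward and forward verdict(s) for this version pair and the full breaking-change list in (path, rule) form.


arrows below run writer -> reader for Account
backward for Account (reader v2, writer v1):
  status: no writer-side match
  extras: paired with writer extras (list<string> -> list<string>; writer required)
  score: paired with writer score (float64 -> float64; writer optional)
  leftover writer field: status
  leftover writer field: archived
  violation R1 at score
  violation R1 at status
  => backward verdict for Account: BREAKING, 2 violation(s)
forward for Account (reader v1, writer v2):
  status: no writer-side match
  extras: paired with writer extras (list<string> -> list<string>; writer required)
  archived: no writer-side match
  score: paired with writer score (float64 -> float64; writer optional)
  leftover writer field: status
  violation R1 at archived
  violation R1 at score
  violation R1 at status
  => forward verdict for Account: BREAKING, 3 violation(s)

backward: BREAKING [(score, R1), (status, R1)]; forward: BREAKING [(archived, R1), (score, R1), (status, R1)]


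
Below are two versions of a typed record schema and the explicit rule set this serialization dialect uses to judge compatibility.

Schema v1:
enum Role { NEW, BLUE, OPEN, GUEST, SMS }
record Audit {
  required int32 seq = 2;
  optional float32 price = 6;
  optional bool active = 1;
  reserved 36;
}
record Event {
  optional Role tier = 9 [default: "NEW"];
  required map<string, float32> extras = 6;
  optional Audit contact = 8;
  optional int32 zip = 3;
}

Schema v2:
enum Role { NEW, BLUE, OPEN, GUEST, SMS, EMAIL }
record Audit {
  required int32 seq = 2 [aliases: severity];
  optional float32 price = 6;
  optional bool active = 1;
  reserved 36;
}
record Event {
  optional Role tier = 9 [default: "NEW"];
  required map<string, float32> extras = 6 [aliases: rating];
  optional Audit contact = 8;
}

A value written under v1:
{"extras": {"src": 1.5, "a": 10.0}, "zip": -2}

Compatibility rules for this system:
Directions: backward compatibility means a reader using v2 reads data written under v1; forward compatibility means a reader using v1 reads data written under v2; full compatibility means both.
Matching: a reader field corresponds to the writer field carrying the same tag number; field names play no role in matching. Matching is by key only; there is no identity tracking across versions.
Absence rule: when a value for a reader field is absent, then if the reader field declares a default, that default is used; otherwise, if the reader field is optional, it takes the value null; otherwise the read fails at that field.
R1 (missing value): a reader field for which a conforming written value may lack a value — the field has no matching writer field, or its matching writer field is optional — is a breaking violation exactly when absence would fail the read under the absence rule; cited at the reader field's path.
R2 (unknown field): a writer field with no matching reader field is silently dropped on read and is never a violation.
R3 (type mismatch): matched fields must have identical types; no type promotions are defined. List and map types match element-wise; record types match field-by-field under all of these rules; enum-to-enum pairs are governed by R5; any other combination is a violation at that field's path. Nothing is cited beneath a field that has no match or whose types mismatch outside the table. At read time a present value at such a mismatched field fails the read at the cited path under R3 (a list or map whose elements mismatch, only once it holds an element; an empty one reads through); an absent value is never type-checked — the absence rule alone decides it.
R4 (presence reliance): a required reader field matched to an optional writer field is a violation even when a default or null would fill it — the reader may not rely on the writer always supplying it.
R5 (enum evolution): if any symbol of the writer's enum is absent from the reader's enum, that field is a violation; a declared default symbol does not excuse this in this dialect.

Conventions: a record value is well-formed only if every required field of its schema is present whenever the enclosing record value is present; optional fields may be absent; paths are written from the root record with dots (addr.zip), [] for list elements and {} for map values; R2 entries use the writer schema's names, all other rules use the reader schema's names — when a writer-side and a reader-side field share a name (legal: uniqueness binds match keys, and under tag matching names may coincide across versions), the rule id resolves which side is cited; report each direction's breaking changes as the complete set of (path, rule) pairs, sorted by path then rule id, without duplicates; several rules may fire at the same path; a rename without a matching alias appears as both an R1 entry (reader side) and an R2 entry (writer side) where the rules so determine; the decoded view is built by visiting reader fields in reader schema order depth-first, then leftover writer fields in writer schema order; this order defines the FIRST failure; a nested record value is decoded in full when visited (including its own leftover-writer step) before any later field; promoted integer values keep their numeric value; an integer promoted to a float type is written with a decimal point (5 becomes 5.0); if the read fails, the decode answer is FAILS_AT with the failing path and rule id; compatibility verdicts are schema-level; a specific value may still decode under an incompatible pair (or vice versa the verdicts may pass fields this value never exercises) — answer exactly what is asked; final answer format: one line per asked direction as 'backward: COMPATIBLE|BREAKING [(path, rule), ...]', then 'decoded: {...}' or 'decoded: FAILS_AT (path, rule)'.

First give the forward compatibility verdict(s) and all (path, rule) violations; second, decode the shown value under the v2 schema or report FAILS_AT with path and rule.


arrows below run writer -> reader for Event
forward pass over Event, reader schema v1, writer schema v2:
  tier: Role -> Role, writer optional; from tier
  extras: map<string, float32> -> map<string, float32>, writer required; from extras
  contact: Audit -> Audit, writer optional; from contact
  no writer field matches reader zip
  contact.seq: int32 -> int32, writer required; from contact.seq
  contact.price: float32 -> float32, writer optional; from contact.price
  contact.active: bool -> bool, writer optional; from contact.active
  breaking: (tier, R5)
  => 1 violation(s): forward is BREAKING for Event
decoding the Event value with the v2 reader:
  tier := "NEW" (absent -> default)
  extras := {"src": 1.5, "a": 10.0}
  contact := null (absent, optional -> null)
  writer zip: unknown -> dropped
  => decoded: {"tier": "NEW", "extras": {"src": 1.5, "a": 10.0}, "contact": null}

forward: BREAKING [(tier, R5)]; decoded: {"tier": "NEW", "extras": {"src": 1.5, "a": 10.0}, "contact": null}


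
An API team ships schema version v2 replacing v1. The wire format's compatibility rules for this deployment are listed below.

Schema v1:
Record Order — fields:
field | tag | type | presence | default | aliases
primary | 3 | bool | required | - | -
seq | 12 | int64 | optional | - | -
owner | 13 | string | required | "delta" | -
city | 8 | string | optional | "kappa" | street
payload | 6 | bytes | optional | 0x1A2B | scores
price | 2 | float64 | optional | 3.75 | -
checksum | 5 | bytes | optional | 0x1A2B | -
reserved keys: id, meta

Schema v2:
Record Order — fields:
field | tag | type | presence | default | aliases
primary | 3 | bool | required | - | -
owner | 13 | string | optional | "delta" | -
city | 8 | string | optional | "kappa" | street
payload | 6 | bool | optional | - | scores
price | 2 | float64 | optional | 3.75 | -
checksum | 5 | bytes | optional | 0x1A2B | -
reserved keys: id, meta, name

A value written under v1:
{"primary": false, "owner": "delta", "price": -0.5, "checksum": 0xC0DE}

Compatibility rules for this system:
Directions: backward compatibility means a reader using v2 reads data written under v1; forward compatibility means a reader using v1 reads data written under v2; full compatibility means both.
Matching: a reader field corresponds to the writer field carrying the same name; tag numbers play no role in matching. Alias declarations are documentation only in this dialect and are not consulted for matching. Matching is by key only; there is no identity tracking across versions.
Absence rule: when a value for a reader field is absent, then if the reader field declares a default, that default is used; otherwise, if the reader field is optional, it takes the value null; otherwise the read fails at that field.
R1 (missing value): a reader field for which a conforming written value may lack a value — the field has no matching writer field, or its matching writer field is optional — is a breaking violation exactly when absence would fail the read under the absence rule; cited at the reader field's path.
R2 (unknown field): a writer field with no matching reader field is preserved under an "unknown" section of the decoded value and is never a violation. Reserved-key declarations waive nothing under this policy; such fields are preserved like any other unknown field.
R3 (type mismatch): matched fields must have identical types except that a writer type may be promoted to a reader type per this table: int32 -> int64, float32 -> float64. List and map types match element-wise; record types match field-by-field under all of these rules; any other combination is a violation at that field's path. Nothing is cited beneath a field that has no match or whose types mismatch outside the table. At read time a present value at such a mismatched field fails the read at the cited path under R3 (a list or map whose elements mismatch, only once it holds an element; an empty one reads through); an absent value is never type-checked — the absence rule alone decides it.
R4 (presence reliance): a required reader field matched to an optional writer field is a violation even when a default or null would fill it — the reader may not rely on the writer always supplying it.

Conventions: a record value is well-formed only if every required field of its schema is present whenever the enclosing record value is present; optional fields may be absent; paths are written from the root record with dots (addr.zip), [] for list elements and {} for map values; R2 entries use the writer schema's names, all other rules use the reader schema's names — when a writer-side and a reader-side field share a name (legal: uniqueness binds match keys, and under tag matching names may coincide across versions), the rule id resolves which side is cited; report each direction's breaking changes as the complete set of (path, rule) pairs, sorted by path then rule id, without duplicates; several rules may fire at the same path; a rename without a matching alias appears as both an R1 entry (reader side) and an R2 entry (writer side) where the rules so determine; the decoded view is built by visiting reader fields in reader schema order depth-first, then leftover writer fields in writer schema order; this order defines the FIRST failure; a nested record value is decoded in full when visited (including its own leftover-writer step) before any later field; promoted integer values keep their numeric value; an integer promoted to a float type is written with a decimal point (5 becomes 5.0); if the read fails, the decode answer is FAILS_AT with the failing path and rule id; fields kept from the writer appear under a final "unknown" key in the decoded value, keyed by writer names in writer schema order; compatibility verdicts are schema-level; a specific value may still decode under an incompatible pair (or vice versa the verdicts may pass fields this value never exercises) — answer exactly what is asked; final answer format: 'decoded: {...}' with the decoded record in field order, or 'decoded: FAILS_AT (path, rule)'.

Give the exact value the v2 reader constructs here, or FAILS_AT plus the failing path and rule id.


arrows below run writer -> reader for Order
migrating the Order value to v2:
  primary := false
  owner := "delta"
  city := "kappa" (no value, default fills)
  payload := null (not supplied -> null)
  price := -0.5
  checksum := 0xC0DE
  => decoded: {"primary": false, "owner": "delta", "city": "kappa", "payload": null, "price": -0.5, "checksum": 0xC0DE}
the rest of the Order diff is inert for this question:
  field owner in record Order: required changed to optional -> changes Order's schema-level verdicts only — the decode of this value is the same

decoded: {"primary": false, "owner": "delta", "city": "kappa", "payload": null, "price": -0.5, "checksum": 0xC0DE}


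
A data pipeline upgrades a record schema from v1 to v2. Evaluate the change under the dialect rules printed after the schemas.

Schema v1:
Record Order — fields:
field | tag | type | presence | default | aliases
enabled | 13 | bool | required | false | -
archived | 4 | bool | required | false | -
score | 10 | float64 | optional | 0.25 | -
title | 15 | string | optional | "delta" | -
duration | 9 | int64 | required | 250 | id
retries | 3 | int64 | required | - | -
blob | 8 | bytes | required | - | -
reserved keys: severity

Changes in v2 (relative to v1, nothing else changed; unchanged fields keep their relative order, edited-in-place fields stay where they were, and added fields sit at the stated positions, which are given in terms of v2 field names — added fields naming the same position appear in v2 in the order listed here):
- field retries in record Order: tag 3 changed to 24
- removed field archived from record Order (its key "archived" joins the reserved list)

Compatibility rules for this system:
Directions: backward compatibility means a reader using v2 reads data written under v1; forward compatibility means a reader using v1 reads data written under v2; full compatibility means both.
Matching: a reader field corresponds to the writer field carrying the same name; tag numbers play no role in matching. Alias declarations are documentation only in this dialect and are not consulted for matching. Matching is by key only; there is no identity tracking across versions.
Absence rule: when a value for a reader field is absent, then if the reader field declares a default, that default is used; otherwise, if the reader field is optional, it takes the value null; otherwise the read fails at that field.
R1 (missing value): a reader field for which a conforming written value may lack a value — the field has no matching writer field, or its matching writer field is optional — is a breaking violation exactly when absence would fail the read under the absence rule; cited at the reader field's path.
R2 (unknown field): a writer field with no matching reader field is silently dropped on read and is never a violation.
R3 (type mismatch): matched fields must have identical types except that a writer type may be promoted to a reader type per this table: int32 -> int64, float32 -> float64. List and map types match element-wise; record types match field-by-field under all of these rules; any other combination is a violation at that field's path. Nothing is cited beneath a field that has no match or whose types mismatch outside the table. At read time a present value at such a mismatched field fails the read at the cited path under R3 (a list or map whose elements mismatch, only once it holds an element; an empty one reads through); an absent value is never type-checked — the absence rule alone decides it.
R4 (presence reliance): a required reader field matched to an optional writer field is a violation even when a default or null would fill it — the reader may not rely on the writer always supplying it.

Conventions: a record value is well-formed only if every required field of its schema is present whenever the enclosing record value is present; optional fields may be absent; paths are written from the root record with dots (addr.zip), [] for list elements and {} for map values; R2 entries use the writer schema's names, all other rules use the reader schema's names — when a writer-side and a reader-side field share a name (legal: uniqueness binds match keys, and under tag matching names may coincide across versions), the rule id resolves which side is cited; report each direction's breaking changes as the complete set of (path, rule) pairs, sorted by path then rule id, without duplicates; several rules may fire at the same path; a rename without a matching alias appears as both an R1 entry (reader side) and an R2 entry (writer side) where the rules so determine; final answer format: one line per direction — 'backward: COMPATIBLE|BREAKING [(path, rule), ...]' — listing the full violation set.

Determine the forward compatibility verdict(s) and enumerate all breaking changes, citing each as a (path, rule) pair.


forward: COMPATIBLE []

arrows below run writer -> reader for Order
forward for Order (reader v1, writer v2):
  enabled <- enabled (bool -> bool, writer required)
  archived has no writer counterpart
  score <- score (float64 -> float64, writer optional)
  title <- title (string -> string, writer optional)
  duration <- duration (int64 -> int64, writer required)
  retries <- retries (int64 -> int64, writer required)
  blob <- blob (bytes -> bytes, writer required)
  => forward: COMPATIBLE
diffs on Order not affecting the asked answer:
  field retries in record Order: tag 3 changed to 24 -> no rule fires on it in Order's dialect; the asked verdict holds
  removed field archived from record Order (its key "archived" joins the reserved list) -> no rule fires on it in Order's dialect; the asked verdict holds
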